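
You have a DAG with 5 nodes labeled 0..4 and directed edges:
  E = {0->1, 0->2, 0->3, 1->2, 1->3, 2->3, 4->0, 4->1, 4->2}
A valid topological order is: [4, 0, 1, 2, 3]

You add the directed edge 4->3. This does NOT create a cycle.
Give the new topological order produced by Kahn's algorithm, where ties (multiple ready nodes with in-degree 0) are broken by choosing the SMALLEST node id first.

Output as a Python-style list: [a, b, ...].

Answer: [4, 0, 1, 2, 3]

Derivation:
Old toposort: [4, 0, 1, 2, 3]
Added edge: 4->3
Position of 4 (0) < position of 3 (4). Old order still valid.
Run Kahn's algorithm (break ties by smallest node id):
  initial in-degrees: [1, 2, 3, 4, 0]
  ready (indeg=0): [4]
  pop 4: indeg[0]->0; indeg[1]->1; indeg[2]->2; indeg[3]->3 | ready=[0] | order so far=[4]
  pop 0: indeg[1]->0; indeg[2]->1; indeg[3]->2 | ready=[1] | order so far=[4, 0]
  pop 1: indeg[2]->0; indeg[3]->1 | ready=[2] | order so far=[4, 0, 1]
  pop 2: indeg[3]->0 | ready=[3] | order so far=[4, 0, 1, 2]
  pop 3: no out-edges | ready=[] | order so far=[4, 0, 1, 2, 3]
  Result: [4, 0, 1, 2, 3]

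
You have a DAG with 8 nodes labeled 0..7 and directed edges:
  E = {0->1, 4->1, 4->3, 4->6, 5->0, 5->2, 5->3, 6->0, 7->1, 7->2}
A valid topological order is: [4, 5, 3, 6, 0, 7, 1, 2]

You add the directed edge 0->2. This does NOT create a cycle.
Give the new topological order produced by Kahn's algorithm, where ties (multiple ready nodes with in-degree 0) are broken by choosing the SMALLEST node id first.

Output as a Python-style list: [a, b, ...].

Answer: [4, 5, 3, 6, 0, 7, 1, 2]

Derivation:
Old toposort: [4, 5, 3, 6, 0, 7, 1, 2]
Added edge: 0->2
Position of 0 (4) < position of 2 (7). Old order still valid.
Run Kahn's algorithm (break ties by smallest node id):
  initial in-degrees: [2, 3, 3, 2, 0, 0, 1, 0]
  ready (indeg=0): [4, 5, 7]
  pop 4: indeg[1]->2; indeg[3]->1; indeg[6]->0 | ready=[5, 6, 7] | order so far=[4]
  pop 5: indeg[0]->1; indeg[2]->2; indeg[3]->0 | ready=[3, 6, 7] | order so far=[4, 5]
  pop 3: no out-edges | ready=[6, 7] | order so far=[4, 5, 3]
  pop 6: indeg[0]->0 | ready=[0, 7] | order so far=[4, 5, 3, 6]
  pop 0: indeg[1]->1; indeg[2]->1 | ready=[7] | order so far=[4, 5, 3, 6, 0]
  pop 7: indeg[1]->0; indeg[2]->0 | ready=[1, 2] | order so far=[4, 5, 3, 6, 0, 7]
  pop 1: no out-edges | ready=[2] | order so far=[4, 5, 3, 6, 0, 7, 1]
  pop 2: no out-edges | ready=[] | order so far=[4, 5, 3, 6, 0, 7, 1, 2]
  Result: [4, 5, 3, 6, 0, 7, 1, 2]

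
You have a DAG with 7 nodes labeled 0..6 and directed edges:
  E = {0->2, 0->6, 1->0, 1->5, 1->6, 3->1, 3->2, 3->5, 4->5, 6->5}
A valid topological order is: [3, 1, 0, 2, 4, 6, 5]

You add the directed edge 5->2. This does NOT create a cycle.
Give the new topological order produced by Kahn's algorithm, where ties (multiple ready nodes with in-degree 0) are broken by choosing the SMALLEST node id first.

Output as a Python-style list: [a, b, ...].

Old toposort: [3, 1, 0, 2, 4, 6, 5]
Added edge: 5->2
Position of 5 (6) > position of 2 (3). Must reorder: 5 must now come before 2.
Run Kahn's algorithm (break ties by smallest node id):
  initial in-degrees: [1, 1, 3, 0, 0, 4, 2]
  ready (indeg=0): [3, 4]
  pop 3: indeg[1]->0; indeg[2]->2; indeg[5]->3 | ready=[1, 4] | order so far=[3]
  pop 1: indeg[0]->0; indeg[5]->2; indeg[6]->1 | ready=[0, 4] | order so far=[3, 1]
  pop 0: indeg[2]->1; indeg[6]->0 | ready=[4, 6] | order so far=[3, 1, 0]
  pop 4: indeg[5]->1 | ready=[6] | order so far=[3, 1, 0, 4]
  pop 6: indeg[5]->0 | ready=[5] | order so far=[3, 1, 0, 4, 6]
  pop 5: indeg[2]->0 | ready=[2] | order so far=[3, 1, 0, 4, 6, 5]
  pop 2: no out-edges | ready=[] | order so far=[3, 1, 0, 4, 6, 5, 2]
  Result: [3, 1, 0, 4, 6, 5, 2]

Answer: [3, 1, 0, 4, 6, 5, 2]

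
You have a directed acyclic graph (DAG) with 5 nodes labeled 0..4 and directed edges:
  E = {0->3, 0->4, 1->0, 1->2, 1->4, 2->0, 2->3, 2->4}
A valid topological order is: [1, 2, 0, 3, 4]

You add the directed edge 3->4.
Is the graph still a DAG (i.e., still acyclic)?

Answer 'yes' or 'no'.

Given toposort: [1, 2, 0, 3, 4]
Position of 3: index 3; position of 4: index 4
New edge 3->4: forward
Forward edge: respects the existing order. Still a DAG, same toposort still valid.
Still a DAG? yes

Answer: yes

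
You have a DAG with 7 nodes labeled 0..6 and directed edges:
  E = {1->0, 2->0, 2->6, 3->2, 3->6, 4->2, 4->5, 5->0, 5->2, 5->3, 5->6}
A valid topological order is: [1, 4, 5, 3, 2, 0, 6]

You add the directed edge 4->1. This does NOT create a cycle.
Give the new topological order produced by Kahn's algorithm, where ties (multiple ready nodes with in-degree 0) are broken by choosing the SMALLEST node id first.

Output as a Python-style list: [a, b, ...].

Old toposort: [1, 4, 5, 3, 2, 0, 6]
Added edge: 4->1
Position of 4 (1) > position of 1 (0). Must reorder: 4 must now come before 1.
Run Kahn's algorithm (break ties by smallest node id):
  initial in-degrees: [3, 1, 3, 1, 0, 1, 3]
  ready (indeg=0): [4]
  pop 4: indeg[1]->0; indeg[2]->2; indeg[5]->0 | ready=[1, 5] | order so far=[4]
  pop 1: indeg[0]->2 | ready=[5] | order so far=[4, 1]
  pop 5: indeg[0]->1; indeg[2]->1; indeg[3]->0; indeg[6]->2 | ready=[3] | order so far=[4, 1, 5]
  pop 3: indeg[2]->0; indeg[6]->1 | ready=[2] | order so far=[4, 1, 5, 3]
  pop 2: indeg[0]->0; indeg[6]->0 | ready=[0, 6] | order so far=[4, 1, 5, 3, 2]
  pop 0: no out-edges | ready=[6] | order so far=[4, 1, 5, 3, 2, 0]
  pop 6: no out-edges | ready=[] | order so far=[4, 1, 5, 3, 2, 0, 6]
  Result: [4, 1, 5, 3, 2, 0, 6]

Answer: [4, 1, 5, 3, 2, 0, 6]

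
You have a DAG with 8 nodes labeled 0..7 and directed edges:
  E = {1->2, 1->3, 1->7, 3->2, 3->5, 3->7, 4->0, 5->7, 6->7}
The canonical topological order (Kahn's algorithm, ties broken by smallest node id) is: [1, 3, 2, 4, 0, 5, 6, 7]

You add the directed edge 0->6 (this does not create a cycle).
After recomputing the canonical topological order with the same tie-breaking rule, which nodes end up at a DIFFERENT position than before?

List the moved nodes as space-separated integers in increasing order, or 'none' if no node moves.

Old toposort: [1, 3, 2, 4, 0, 5, 6, 7]
Added edge 0->6
Recompute Kahn (smallest-id tiebreak):
  initial in-degrees: [1, 0, 2, 1, 0, 1, 1, 4]
  ready (indeg=0): [1, 4]
  pop 1: indeg[2]->1; indeg[3]->0; indeg[7]->3 | ready=[3, 4] | order so far=[1]
  pop 3: indeg[2]->0; indeg[5]->0; indeg[7]->2 | ready=[2, 4, 5] | order so far=[1, 3]
  pop 2: no out-edges | ready=[4, 5] | order so far=[1, 3, 2]
  pop 4: indeg[0]->0 | ready=[0, 5] | order so far=[1, 3, 2, 4]
  pop 0: indeg[6]->0 | ready=[5, 6] | order so far=[1, 3, 2, 4, 0]
  pop 5: indeg[7]->1 | ready=[6] | order so far=[1, 3, 2, 4, 0, 5]
  pop 6: indeg[7]->0 | ready=[7] | order so far=[1, 3, 2, 4, 0, 5, 6]
  pop 7: no out-edges | ready=[] | order so far=[1, 3, 2, 4, 0, 5, 6, 7]
New canonical toposort: [1, 3, 2, 4, 0, 5, 6, 7]
Compare positions:
  Node 0: index 4 -> 4 (same)
  Node 1: index 0 -> 0 (same)
  Node 2: index 2 -> 2 (same)
  Node 3: index 1 -> 1 (same)
  Node 4: index 3 -> 3 (same)
  Node 5: index 5 -> 5 (same)
  Node 6: index 6 -> 6 (same)
  Node 7: index 7 -> 7 (same)
Nodes that changed position: none

Answer: none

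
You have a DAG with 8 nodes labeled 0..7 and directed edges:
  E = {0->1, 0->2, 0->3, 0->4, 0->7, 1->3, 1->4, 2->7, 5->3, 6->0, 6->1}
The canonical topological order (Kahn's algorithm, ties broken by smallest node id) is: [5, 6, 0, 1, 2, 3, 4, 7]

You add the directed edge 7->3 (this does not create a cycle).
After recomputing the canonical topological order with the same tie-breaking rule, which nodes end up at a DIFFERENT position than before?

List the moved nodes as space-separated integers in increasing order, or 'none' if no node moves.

Answer: 3 4 7

Derivation:
Old toposort: [5, 6, 0, 1, 2, 3, 4, 7]
Added edge 7->3
Recompute Kahn (smallest-id tiebreak):
  initial in-degrees: [1, 2, 1, 4, 2, 0, 0, 2]
  ready (indeg=0): [5, 6]
  pop 5: indeg[3]->3 | ready=[6] | order so far=[5]
  pop 6: indeg[0]->0; indeg[1]->1 | ready=[0] | order so far=[5, 6]
  pop 0: indeg[1]->0; indeg[2]->0; indeg[3]->2; indeg[4]->1; indeg[7]->1 | ready=[1, 2] | order so far=[5, 6, 0]
  pop 1: indeg[3]->1; indeg[4]->0 | ready=[2, 4] | order so far=[5, 6, 0, 1]
  pop 2: indeg[7]->0 | ready=[4, 7] | order so far=[5, 6, 0, 1, 2]
  pop 4: no out-edges | ready=[7] | order so far=[5, 6, 0, 1, 2, 4]
  pop 7: indeg[3]->0 | ready=[3] | order so far=[5, 6, 0, 1, 2, 4, 7]
  pop 3: no out-edges | ready=[] | order so far=[5, 6, 0, 1, 2, 4, 7, 3]
New canonical toposort: [5, 6, 0, 1, 2, 4, 7, 3]
Compare positions:
  Node 0: index 2 -> 2 (same)
  Node 1: index 3 -> 3 (same)
  Node 2: index 4 -> 4 (same)
  Node 3: index 5 -> 7 (moved)
  Node 4: index 6 -> 5 (moved)
  Node 5: index 0 -> 0 (same)
  Node 6: index 1 -> 1 (same)
  Node 7: index 7 -> 6 (moved)
Nodes that changed position: 3 4 7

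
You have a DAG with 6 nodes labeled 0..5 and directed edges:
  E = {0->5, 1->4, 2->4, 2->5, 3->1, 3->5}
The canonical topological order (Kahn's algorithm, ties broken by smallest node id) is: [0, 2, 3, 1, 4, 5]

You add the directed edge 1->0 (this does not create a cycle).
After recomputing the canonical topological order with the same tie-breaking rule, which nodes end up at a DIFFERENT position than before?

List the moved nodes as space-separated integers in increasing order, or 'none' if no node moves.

Old toposort: [0, 2, 3, 1, 4, 5]
Added edge 1->0
Recompute Kahn (smallest-id tiebreak):
  initial in-degrees: [1, 1, 0, 0, 2, 3]
  ready (indeg=0): [2, 3]
  pop 2: indeg[4]->1; indeg[5]->2 | ready=[3] | order so far=[2]
  pop 3: indeg[1]->0; indeg[5]->1 | ready=[1] | order so far=[2, 3]
  pop 1: indeg[0]->0; indeg[4]->0 | ready=[0, 4] | order so far=[2, 3, 1]
  pop 0: indeg[5]->0 | ready=[4, 5] | order so far=[2, 3, 1, 0]
  pop 4: no out-edges | ready=[5] | order so far=[2, 3, 1, 0, 4]
  pop 5: no out-edges | ready=[] | order so far=[2, 3, 1, 0, 4, 5]
New canonical toposort: [2, 3, 1, 0, 4, 5]
Compare positions:
  Node 0: index 0 -> 3 (moved)
  Node 1: index 3 -> 2 (moved)
  Node 2: index 1 -> 0 (moved)
  Node 3: index 2 -> 1 (moved)
  Node 4: index 4 -> 4 (same)
  Node 5: index 5 -> 5 (same)
Nodes that changed position: 0 1 2 3

Answer: 0 1 2 3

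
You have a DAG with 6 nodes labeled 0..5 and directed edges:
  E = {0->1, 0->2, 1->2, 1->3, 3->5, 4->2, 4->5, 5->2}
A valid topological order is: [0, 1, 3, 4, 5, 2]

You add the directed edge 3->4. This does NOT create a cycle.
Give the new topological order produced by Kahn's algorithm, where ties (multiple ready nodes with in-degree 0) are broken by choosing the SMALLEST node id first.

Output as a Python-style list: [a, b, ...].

Answer: [0, 1, 3, 4, 5, 2]

Derivation:
Old toposort: [0, 1, 3, 4, 5, 2]
Added edge: 3->4
Position of 3 (2) < position of 4 (3). Old order still valid.
Run Kahn's algorithm (break ties by smallest node id):
  initial in-degrees: [0, 1, 4, 1, 1, 2]
  ready (indeg=0): [0]
  pop 0: indeg[1]->0; indeg[2]->3 | ready=[1] | order so far=[0]
  pop 1: indeg[2]->2; indeg[3]->0 | ready=[3] | order so far=[0, 1]
  pop 3: indeg[4]->0; indeg[5]->1 | ready=[4] | order so far=[0, 1, 3]
  pop 4: indeg[2]->1; indeg[5]->0 | ready=[5] | order so far=[0, 1, 3, 4]
  pop 5: indeg[2]->0 | ready=[2] | order so far=[0, 1, 3, 4, 5]
  pop 2: no out-edges | ready=[] | order so far=[0, 1, 3, 4, 5, 2]
  Result: [0, 1, 3, 4, 5, 2]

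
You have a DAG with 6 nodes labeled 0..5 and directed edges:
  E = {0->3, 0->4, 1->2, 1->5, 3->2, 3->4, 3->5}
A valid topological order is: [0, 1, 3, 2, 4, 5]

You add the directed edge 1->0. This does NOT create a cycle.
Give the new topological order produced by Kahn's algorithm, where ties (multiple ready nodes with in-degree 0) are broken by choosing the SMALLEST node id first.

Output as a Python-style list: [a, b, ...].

Old toposort: [0, 1, 3, 2, 4, 5]
Added edge: 1->0
Position of 1 (1) > position of 0 (0). Must reorder: 1 must now come before 0.
Run Kahn's algorithm (break ties by smallest node id):
  initial in-degrees: [1, 0, 2, 1, 2, 2]
  ready (indeg=0): [1]
  pop 1: indeg[0]->0; indeg[2]->1; indeg[5]->1 | ready=[0] | order so far=[1]
  pop 0: indeg[3]->0; indeg[4]->1 | ready=[3] | order so far=[1, 0]
  pop 3: indeg[2]->0; indeg[4]->0; indeg[5]->0 | ready=[2, 4, 5] | order so far=[1, 0, 3]
  pop 2: no out-edges | ready=[4, 5] | order so far=[1, 0, 3, 2]
  pop 4: no out-edges | ready=[5] | order so far=[1, 0, 3, 2, 4]
  pop 5: no out-edges | ready=[] | order so far=[1, 0, 3, 2, 4, 5]
  Result: [1, 0, 3, 2, 4, 5]

Answer: [1, 0, 3, 2, 4, 5]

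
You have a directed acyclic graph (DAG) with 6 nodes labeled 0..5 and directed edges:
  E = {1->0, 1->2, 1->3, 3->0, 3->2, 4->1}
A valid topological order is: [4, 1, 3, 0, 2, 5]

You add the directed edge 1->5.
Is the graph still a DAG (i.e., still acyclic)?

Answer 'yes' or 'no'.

Given toposort: [4, 1, 3, 0, 2, 5]
Position of 1: index 1; position of 5: index 5
New edge 1->5: forward
Forward edge: respects the existing order. Still a DAG, same toposort still valid.
Still a DAG? yes

Answer: yes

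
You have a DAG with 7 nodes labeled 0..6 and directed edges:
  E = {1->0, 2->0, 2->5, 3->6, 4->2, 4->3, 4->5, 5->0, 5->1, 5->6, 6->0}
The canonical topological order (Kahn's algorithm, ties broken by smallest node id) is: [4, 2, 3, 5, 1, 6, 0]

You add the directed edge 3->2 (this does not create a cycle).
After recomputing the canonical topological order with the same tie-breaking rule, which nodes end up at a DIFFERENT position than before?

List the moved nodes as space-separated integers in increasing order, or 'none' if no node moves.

Answer: 2 3

Derivation:
Old toposort: [4, 2, 3, 5, 1, 6, 0]
Added edge 3->2
Recompute Kahn (smallest-id tiebreak):
  initial in-degrees: [4, 1, 2, 1, 0, 2, 2]
  ready (indeg=0): [4]
  pop 4: indeg[2]->1; indeg[3]->0; indeg[5]->1 | ready=[3] | order so far=[4]
  pop 3: indeg[2]->0; indeg[6]->1 | ready=[2] | order so far=[4, 3]
  pop 2: indeg[0]->3; indeg[5]->0 | ready=[5] | order so far=[4, 3, 2]
  pop 5: indeg[0]->2; indeg[1]->0; indeg[6]->0 | ready=[1, 6] | order so far=[4, 3, 2, 5]
  pop 1: indeg[0]->1 | ready=[6] | order so far=[4, 3, 2, 5, 1]
  pop 6: indeg[0]->0 | ready=[0] | order so far=[4, 3, 2, 5, 1, 6]
  pop 0: no out-edges | ready=[] | order so far=[4, 3, 2, 5, 1, 6, 0]
New canonical toposort: [4, 3, 2, 5, 1, 6, 0]
Compare positions:
  Node 0: index 6 -> 6 (same)
  Node 1: index 4 -> 4 (same)
  Node 2: index 1 -> 2 (moved)
  Node 3: index 2 -> 1 (moved)
  Node 4: index 0 -> 0 (same)
  Node 5: index 3 -> 3 (same)
  Node 6: index 5 -> 5 (same)
Nodes that changed position: 2 3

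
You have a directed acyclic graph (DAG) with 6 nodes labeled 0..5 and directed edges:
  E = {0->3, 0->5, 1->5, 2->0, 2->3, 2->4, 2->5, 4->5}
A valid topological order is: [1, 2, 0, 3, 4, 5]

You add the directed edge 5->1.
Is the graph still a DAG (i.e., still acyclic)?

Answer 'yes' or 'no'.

Answer: no

Derivation:
Given toposort: [1, 2, 0, 3, 4, 5]
Position of 5: index 5; position of 1: index 0
New edge 5->1: backward (u after v in old order)
Backward edge: old toposort is now invalid. Check if this creates a cycle.
Does 1 already reach 5? Reachable from 1: [1, 5]. YES -> cycle!
Still a DAG? no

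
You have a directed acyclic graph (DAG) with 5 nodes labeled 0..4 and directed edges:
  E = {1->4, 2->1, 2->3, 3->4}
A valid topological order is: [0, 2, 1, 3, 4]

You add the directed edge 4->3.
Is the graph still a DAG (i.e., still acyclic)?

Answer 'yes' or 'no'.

Given toposort: [0, 2, 1, 3, 4]
Position of 4: index 4; position of 3: index 3
New edge 4->3: backward (u after v in old order)
Backward edge: old toposort is now invalid. Check if this creates a cycle.
Does 3 already reach 4? Reachable from 3: [3, 4]. YES -> cycle!
Still a DAG? no

Answer: no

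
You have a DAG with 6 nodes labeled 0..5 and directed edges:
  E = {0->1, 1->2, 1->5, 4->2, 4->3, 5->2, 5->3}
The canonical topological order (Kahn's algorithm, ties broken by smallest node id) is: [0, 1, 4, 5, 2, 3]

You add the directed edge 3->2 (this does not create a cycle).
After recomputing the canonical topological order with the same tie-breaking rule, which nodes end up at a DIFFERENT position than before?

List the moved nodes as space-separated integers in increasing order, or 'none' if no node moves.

Answer: 2 3

Derivation:
Old toposort: [0, 1, 4, 5, 2, 3]
Added edge 3->2
Recompute Kahn (smallest-id tiebreak):
  initial in-degrees: [0, 1, 4, 2, 0, 1]
  ready (indeg=0): [0, 4]
  pop 0: indeg[1]->0 | ready=[1, 4] | order so far=[0]
  pop 1: indeg[2]->3; indeg[5]->0 | ready=[4, 5] | order so far=[0, 1]
  pop 4: indeg[2]->2; indeg[3]->1 | ready=[5] | order so far=[0, 1, 4]
  pop 5: indeg[2]->1; indeg[3]->0 | ready=[3] | order so far=[0, 1, 4, 5]
  pop 3: indeg[2]->0 | ready=[2] | order so far=[0, 1, 4, 5, 3]
  pop 2: no out-edges | ready=[] | order so far=[0, 1, 4, 5, 3, 2]
New canonical toposort: [0, 1, 4, 5, 3, 2]
Compare positions:
  Node 0: index 0 -> 0 (same)
  Node 1: index 1 -> 1 (same)
  Node 2: index 4 -> 5 (moved)
  Node 3: index 5 -> 4 (moved)
  Node 4: index 2 -> 2 (same)
  Node 5: index 3 -> 3 (same)
Nodes that changed position: 2 3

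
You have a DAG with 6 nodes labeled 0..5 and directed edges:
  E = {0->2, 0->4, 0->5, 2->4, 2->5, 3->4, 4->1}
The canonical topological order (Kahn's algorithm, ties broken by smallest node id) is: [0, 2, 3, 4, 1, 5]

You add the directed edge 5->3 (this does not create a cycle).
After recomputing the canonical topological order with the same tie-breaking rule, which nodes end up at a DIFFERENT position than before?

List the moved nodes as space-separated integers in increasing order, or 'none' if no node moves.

Old toposort: [0, 2, 3, 4, 1, 5]
Added edge 5->3
Recompute Kahn (smallest-id tiebreak):
  initial in-degrees: [0, 1, 1, 1, 3, 2]
  ready (indeg=0): [0]
  pop 0: indeg[2]->0; indeg[4]->2; indeg[5]->1 | ready=[2] | order so far=[0]
  pop 2: indeg[4]->1; indeg[5]->0 | ready=[5] | order so far=[0, 2]
  pop 5: indeg[3]->0 | ready=[3] | order so far=[0, 2, 5]
  pop 3: indeg[4]->0 | ready=[4] | order so far=[0, 2, 5, 3]
  pop 4: indeg[1]->0 | ready=[1] | order so far=[0, 2, 5, 3, 4]
  pop 1: no out-edges | ready=[] | order so far=[0, 2, 5, 3, 4, 1]
New canonical toposort: [0, 2, 5, 3, 4, 1]
Compare positions:
  Node 0: index 0 -> 0 (same)
  Node 1: index 4 -> 5 (moved)
  Node 2: index 1 -> 1 (same)
  Node 3: index 2 -> 3 (moved)
  Node 4: index 3 -> 4 (moved)
  Node 5: index 5 -> 2 (moved)
Nodes that changed position: 1 3 4 5

Answer: 1 3 4 5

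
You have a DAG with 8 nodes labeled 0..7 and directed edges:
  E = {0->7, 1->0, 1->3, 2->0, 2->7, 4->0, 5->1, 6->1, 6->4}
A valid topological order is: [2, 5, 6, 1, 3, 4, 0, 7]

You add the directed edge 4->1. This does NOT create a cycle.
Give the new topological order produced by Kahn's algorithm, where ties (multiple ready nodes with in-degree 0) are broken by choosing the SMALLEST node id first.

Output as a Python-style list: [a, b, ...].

Old toposort: [2, 5, 6, 1, 3, 4, 0, 7]
Added edge: 4->1
Position of 4 (5) > position of 1 (3). Must reorder: 4 must now come before 1.
Run Kahn's algorithm (break ties by smallest node id):
  initial in-degrees: [3, 3, 0, 1, 1, 0, 0, 2]
  ready (indeg=0): [2, 5, 6]
  pop 2: indeg[0]->2; indeg[7]->1 | ready=[5, 6] | order so far=[2]
  pop 5: indeg[1]->2 | ready=[6] | order so far=[2, 5]
  pop 6: indeg[1]->1; indeg[4]->0 | ready=[4] | order so far=[2, 5, 6]
  pop 4: indeg[0]->1; indeg[1]->0 | ready=[1] | order so far=[2, 5, 6, 4]
  pop 1: indeg[0]->0; indeg[3]->0 | ready=[0, 3] | order so far=[2, 5, 6, 4, 1]
  pop 0: indeg[7]->0 | ready=[3, 7] | order so far=[2, 5, 6, 4, 1, 0]
  pop 3: no out-edges | ready=[7] | order so far=[2, 5, 6, 4, 1, 0, 3]
  pop 7: no out-edges | ready=[] | order so far=[2, 5, 6, 4, 1, 0, 3, 7]
  Result: [2, 5, 6, 4, 1, 0, 3, 7]

Answer: [2, 5, 6, 4, 1, 0, 3, 7]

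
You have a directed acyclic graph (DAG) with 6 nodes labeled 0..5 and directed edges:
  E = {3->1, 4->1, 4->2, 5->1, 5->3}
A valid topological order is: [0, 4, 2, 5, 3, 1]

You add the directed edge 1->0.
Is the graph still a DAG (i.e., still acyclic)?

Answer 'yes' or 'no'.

Given toposort: [0, 4, 2, 5, 3, 1]
Position of 1: index 5; position of 0: index 0
New edge 1->0: backward (u after v in old order)
Backward edge: old toposort is now invalid. Check if this creates a cycle.
Does 0 already reach 1? Reachable from 0: [0]. NO -> still a DAG (reorder needed).
Still a DAG? yes

Answer: yes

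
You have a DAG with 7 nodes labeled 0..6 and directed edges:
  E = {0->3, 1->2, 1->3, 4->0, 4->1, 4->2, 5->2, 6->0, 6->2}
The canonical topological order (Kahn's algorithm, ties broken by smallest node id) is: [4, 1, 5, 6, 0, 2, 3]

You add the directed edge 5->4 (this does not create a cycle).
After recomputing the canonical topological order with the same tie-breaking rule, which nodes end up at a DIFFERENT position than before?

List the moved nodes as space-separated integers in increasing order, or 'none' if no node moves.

Old toposort: [4, 1, 5, 6, 0, 2, 3]
Added edge 5->4
Recompute Kahn (smallest-id tiebreak):
  initial in-degrees: [2, 1, 4, 2, 1, 0, 0]
  ready (indeg=0): [5, 6]
  pop 5: indeg[2]->3; indeg[4]->0 | ready=[4, 6] | order so far=[5]
  pop 4: indeg[0]->1; indeg[1]->0; indeg[2]->2 | ready=[1, 6] | order so far=[5, 4]
  pop 1: indeg[2]->1; indeg[3]->1 | ready=[6] | order so far=[5, 4, 1]
  pop 6: indeg[0]->0; indeg[2]->0 | ready=[0, 2] | order so far=[5, 4, 1, 6]
  pop 0: indeg[3]->0 | ready=[2, 3] | order so far=[5, 4, 1, 6, 0]
  pop 2: no out-edges | ready=[3] | order so far=[5, 4, 1, 6, 0, 2]
  pop 3: no out-edges | ready=[] | order so far=[5, 4, 1, 6, 0, 2, 3]
New canonical toposort: [5, 4, 1, 6, 0, 2, 3]
Compare positions:
  Node 0: index 4 -> 4 (same)
  Node 1: index 1 -> 2 (moved)
  Node 2: index 5 -> 5 (same)
  Node 3: index 6 -> 6 (same)
  Node 4: index 0 -> 1 (moved)
  Node 5: index 2 -> 0 (moved)
  Node 6: index 3 -> 3 (same)
Nodes that changed position: 1 4 5

Answer: 1 4 5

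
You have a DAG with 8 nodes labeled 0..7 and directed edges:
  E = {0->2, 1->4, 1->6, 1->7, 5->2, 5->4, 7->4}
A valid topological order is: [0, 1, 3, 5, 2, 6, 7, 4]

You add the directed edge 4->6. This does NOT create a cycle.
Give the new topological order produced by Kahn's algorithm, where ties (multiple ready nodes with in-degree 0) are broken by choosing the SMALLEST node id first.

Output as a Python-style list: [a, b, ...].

Answer: [0, 1, 3, 5, 2, 7, 4, 6]

Derivation:
Old toposort: [0, 1, 3, 5, 2, 6, 7, 4]
Added edge: 4->6
Position of 4 (7) > position of 6 (5). Must reorder: 4 must now come before 6.
Run Kahn's algorithm (break ties by smallest node id):
  initial in-degrees: [0, 0, 2, 0, 3, 0, 2, 1]
  ready (indeg=0): [0, 1, 3, 5]
  pop 0: indeg[2]->1 | ready=[1, 3, 5] | order so far=[0]
  pop 1: indeg[4]->2; indeg[6]->1; indeg[7]->0 | ready=[3, 5, 7] | order so far=[0, 1]
  pop 3: no out-edges | ready=[5, 7] | order so far=[0, 1, 3]
  pop 5: indeg[2]->0; indeg[4]->1 | ready=[2, 7] | order so far=[0, 1, 3, 5]
  pop 2: no out-edges | ready=[7] | order so far=[0, 1, 3, 5, 2]
  pop 7: indeg[4]->0 | ready=[4] | order so far=[0, 1, 3, 5, 2, 7]
  pop 4: indeg[6]->0 | ready=[6] | order so far=[0, 1, 3, 5, 2, 7, 4]
  pop 6: no out-edges | ready=[] | order so far=[0, 1, 3, 5, 2, 7, 4, 6]
  Result: [0, 1, 3, 5, 2, 7, 4, 6]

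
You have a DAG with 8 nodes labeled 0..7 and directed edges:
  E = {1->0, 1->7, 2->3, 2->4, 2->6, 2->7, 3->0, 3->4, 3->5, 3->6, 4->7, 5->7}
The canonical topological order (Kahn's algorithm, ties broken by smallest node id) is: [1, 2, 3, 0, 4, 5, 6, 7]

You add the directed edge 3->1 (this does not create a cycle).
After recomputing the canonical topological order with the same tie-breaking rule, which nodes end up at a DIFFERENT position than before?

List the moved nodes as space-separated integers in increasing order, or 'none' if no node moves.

Answer: 1 2 3

Derivation:
Old toposort: [1, 2, 3, 0, 4, 5, 6, 7]
Added edge 3->1
Recompute Kahn (smallest-id tiebreak):
  initial in-degrees: [2, 1, 0, 1, 2, 1, 2, 4]
  ready (indeg=0): [2]
  pop 2: indeg[3]->0; indeg[4]->1; indeg[6]->1; indeg[7]->3 | ready=[3] | order so far=[2]
  pop 3: indeg[0]->1; indeg[1]->0; indeg[4]->0; indeg[5]->0; indeg[6]->0 | ready=[1, 4, 5, 6] | order so far=[2, 3]
  pop 1: indeg[0]->0; indeg[7]->2 | ready=[0, 4, 5, 6] | order so far=[2, 3, 1]
  pop 0: no out-edges | ready=[4, 5, 6] | order so far=[2, 3, 1, 0]
  pop 4: indeg[7]->1 | ready=[5, 6] | order so far=[2, 3, 1, 0, 4]
  pop 5: indeg[7]->0 | ready=[6, 7] | order so far=[2, 3, 1, 0, 4, 5]
  pop 6: no out-edges | ready=[7] | order so far=[2, 3, 1, 0, 4, 5, 6]
  pop 7: no out-edges | ready=[] | order so far=[2, 3, 1, 0, 4, 5, 6, 7]
New canonical toposort: [2, 3, 1, 0, 4, 5, 6, 7]
Compare positions:
  Node 0: index 3 -> 3 (same)
  Node 1: index 0 -> 2 (moved)
  Node 2: index 1 -> 0 (moved)
  Node 3: index 2 -> 1 (moved)
  Node 4: index 4 -> 4 (same)
  Node 5: index 5 -> 5 (same)
  Node 6: index 6 -> 6 (same)
  Node 7: index 7 -> 7 (same)
Nodes that changed position: 1 2 3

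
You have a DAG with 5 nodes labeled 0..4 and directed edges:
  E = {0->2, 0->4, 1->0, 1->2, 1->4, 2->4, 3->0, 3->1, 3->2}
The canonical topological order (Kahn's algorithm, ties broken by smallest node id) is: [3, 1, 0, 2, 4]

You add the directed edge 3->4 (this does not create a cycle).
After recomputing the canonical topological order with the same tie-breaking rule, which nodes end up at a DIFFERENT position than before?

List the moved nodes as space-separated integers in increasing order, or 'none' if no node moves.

Old toposort: [3, 1, 0, 2, 4]
Added edge 3->4
Recompute Kahn (smallest-id tiebreak):
  initial in-degrees: [2, 1, 3, 0, 4]
  ready (indeg=0): [3]
  pop 3: indeg[0]->1; indeg[1]->0; indeg[2]->2; indeg[4]->3 | ready=[1] | order so far=[3]
  pop 1: indeg[0]->0; indeg[2]->1; indeg[4]->2 | ready=[0] | order so far=[3, 1]
  pop 0: indeg[2]->0; indeg[4]->1 | ready=[2] | order so far=[3, 1, 0]
  pop 2: indeg[4]->0 | ready=[4] | order so far=[3, 1, 0, 2]
  pop 4: no out-edges | ready=[] | order so far=[3, 1, 0, 2, 4]
New canonical toposort: [3, 1, 0, 2, 4]
Compare positions:
  Node 0: index 2 -> 2 (same)
  Node 1: index 1 -> 1 (same)
  Node 2: index 3 -> 3 (same)
  Node 3: index 0 -> 0 (same)
  Node 4: index 4 -> 4 (same)
Nodes that changed position: none

Answer: none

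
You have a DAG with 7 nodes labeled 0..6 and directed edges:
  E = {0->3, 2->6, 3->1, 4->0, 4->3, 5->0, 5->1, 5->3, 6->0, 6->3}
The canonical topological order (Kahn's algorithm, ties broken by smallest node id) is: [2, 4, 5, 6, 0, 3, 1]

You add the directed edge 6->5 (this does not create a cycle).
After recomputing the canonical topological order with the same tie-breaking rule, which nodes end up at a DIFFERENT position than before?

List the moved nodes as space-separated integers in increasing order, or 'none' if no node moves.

Old toposort: [2, 4, 5, 6, 0, 3, 1]
Added edge 6->5
Recompute Kahn (smallest-id tiebreak):
  initial in-degrees: [3, 2, 0, 4, 0, 1, 1]
  ready (indeg=0): [2, 4]
  pop 2: indeg[6]->0 | ready=[4, 6] | order so far=[2]
  pop 4: indeg[0]->2; indeg[3]->3 | ready=[6] | order so far=[2, 4]
  pop 6: indeg[0]->1; indeg[3]->2; indeg[5]->0 | ready=[5] | order so far=[2, 4, 6]
  pop 5: indeg[0]->0; indeg[1]->1; indeg[3]->1 | ready=[0] | order so far=[2, 4, 6, 5]
  pop 0: indeg[3]->0 | ready=[3] | order so far=[2, 4, 6, 5, 0]
  pop 3: indeg[1]->0 | ready=[1] | order so far=[2, 4, 6, 5, 0, 3]
  pop 1: no out-edges | ready=[] | order so far=[2, 4, 6, 5, 0, 3, 1]
New canonical toposort: [2, 4, 6, 5, 0, 3, 1]
Compare positions:
  Node 0: index 4 -> 4 (same)
  Node 1: index 6 -> 6 (same)
  Node 2: index 0 -> 0 (same)
  Node 3: index 5 -> 5 (same)
  Node 4: index 1 -> 1 (same)
  Node 5: index 2 -> 3 (moved)
  Node 6: index 3 -> 2 (moved)
Nodes that changed position: 5 6

Answer: 5 6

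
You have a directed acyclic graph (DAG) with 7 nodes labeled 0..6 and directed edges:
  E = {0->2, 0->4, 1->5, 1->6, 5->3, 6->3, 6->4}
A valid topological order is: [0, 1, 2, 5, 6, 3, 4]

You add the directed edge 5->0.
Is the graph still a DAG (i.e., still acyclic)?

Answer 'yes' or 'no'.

Answer: yes

Derivation:
Given toposort: [0, 1, 2, 5, 6, 3, 4]
Position of 5: index 3; position of 0: index 0
New edge 5->0: backward (u after v in old order)
Backward edge: old toposort is now invalid. Check if this creates a cycle.
Does 0 already reach 5? Reachable from 0: [0, 2, 4]. NO -> still a DAG (reorder needed).
Still a DAG? yes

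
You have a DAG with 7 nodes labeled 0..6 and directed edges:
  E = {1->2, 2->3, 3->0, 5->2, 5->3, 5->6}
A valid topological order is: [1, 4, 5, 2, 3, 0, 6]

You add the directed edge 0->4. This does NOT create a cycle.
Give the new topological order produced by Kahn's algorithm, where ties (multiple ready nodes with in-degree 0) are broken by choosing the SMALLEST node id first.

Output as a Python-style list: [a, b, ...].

Old toposort: [1, 4, 5, 2, 3, 0, 6]
Added edge: 0->4
Position of 0 (5) > position of 4 (1). Must reorder: 0 must now come before 4.
Run Kahn's algorithm (break ties by smallest node id):
  initial in-degrees: [1, 0, 2, 2, 1, 0, 1]
  ready (indeg=0): [1, 5]
  pop 1: indeg[2]->1 | ready=[5] | order so far=[1]
  pop 5: indeg[2]->0; indeg[3]->1; indeg[6]->0 | ready=[2, 6] | order so far=[1, 5]
  pop 2: indeg[3]->0 | ready=[3, 6] | order so far=[1, 5, 2]
  pop 3: indeg[0]->0 | ready=[0, 6] | order so far=[1, 5, 2, 3]
  pop 0: indeg[4]->0 | ready=[4, 6] | order so far=[1, 5, 2, 3, 0]
  pop 4: no out-edges | ready=[6] | order so far=[1, 5, 2, 3, 0, 4]
  pop 6: no out-edges | ready=[] | order so far=[1, 5, 2, 3, 0, 4, 6]
  Result: [1, 5, 2, 3, 0, 4, 6]

Answer: [1, 5, 2, 3, 0, 4, 6]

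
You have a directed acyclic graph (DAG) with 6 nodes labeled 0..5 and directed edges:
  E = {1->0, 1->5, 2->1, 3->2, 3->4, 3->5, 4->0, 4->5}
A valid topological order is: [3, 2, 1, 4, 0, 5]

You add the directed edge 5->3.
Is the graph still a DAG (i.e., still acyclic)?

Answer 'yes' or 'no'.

Given toposort: [3, 2, 1, 4, 0, 5]
Position of 5: index 5; position of 3: index 0
New edge 5->3: backward (u after v in old order)
Backward edge: old toposort is now invalid. Check if this creates a cycle.
Does 3 already reach 5? Reachable from 3: [0, 1, 2, 3, 4, 5]. YES -> cycle!
Still a DAG? no

Answer: no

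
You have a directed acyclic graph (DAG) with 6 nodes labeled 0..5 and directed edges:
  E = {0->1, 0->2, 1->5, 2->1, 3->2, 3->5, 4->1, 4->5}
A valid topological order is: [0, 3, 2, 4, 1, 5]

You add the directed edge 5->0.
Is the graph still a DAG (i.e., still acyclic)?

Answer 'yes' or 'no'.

Answer: no

Derivation:
Given toposort: [0, 3, 2, 4, 1, 5]
Position of 5: index 5; position of 0: index 0
New edge 5->0: backward (u after v in old order)
Backward edge: old toposort is now invalid. Check if this creates a cycle.
Does 0 already reach 5? Reachable from 0: [0, 1, 2, 5]. YES -> cycle!
Still a DAG? no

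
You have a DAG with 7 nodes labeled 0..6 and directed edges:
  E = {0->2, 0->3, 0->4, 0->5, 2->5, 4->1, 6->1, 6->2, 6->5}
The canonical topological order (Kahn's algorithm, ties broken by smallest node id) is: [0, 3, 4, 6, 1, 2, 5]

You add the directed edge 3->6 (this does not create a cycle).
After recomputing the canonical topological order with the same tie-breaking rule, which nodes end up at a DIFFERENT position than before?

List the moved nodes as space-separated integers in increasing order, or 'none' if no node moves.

Old toposort: [0, 3, 4, 6, 1, 2, 5]
Added edge 3->6
Recompute Kahn (smallest-id tiebreak):
  initial in-degrees: [0, 2, 2, 1, 1, 3, 1]
  ready (indeg=0): [0]
  pop 0: indeg[2]->1; indeg[3]->0; indeg[4]->0; indeg[5]->2 | ready=[3, 4] | order so far=[0]
  pop 3: indeg[6]->0 | ready=[4, 6] | order so far=[0, 3]
  pop 4: indeg[1]->1 | ready=[6] | order so far=[0, 3, 4]
  pop 6: indeg[1]->0; indeg[2]->0; indeg[5]->1 | ready=[1, 2] | order so far=[0, 3, 4, 6]
  pop 1: no out-edges | ready=[2] | order so far=[0, 3, 4, 6, 1]
  pop 2: indeg[5]->0 | ready=[5] | order so far=[0, 3, 4, 6, 1, 2]
  pop 5: no out-edges | ready=[] | order so far=[0, 3, 4, 6, 1, 2, 5]
New canonical toposort: [0, 3, 4, 6, 1, 2, 5]
Compare positions:
  Node 0: index 0 -> 0 (same)
  Node 1: index 4 -> 4 (same)
  Node 2: index 5 -> 5 (same)
  Node 3: index 1 -> 1 (same)
  Node 4: index 2 -> 2 (same)
  Node 5: index 6 -> 6 (same)
  Node 6: index 3 -> 3 (same)
Nodes that changed position: none

Answer: none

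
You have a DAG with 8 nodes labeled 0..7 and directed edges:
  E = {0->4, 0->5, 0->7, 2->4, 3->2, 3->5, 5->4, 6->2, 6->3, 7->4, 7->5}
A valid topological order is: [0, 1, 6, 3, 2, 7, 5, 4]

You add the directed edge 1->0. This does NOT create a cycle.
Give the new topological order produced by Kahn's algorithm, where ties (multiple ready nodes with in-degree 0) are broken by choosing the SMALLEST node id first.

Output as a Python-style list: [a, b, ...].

Old toposort: [0, 1, 6, 3, 2, 7, 5, 4]
Added edge: 1->0
Position of 1 (1) > position of 0 (0). Must reorder: 1 must now come before 0.
Run Kahn's algorithm (break ties by smallest node id):
  initial in-degrees: [1, 0, 2, 1, 4, 3, 0, 1]
  ready (indeg=0): [1, 6]
  pop 1: indeg[0]->0 | ready=[0, 6] | order so far=[1]
  pop 0: indeg[4]->3; indeg[5]->2; indeg[7]->0 | ready=[6, 7] | order so far=[1, 0]
  pop 6: indeg[2]->1; indeg[3]->0 | ready=[3, 7] | order so far=[1, 0, 6]
  pop 3: indeg[2]->0; indeg[5]->1 | ready=[2, 7] | order so far=[1, 0, 6, 3]
  pop 2: indeg[4]->2 | ready=[7] | order so far=[1, 0, 6, 3, 2]
  pop 7: indeg[4]->1; indeg[5]->0 | ready=[5] | order so far=[1, 0, 6, 3, 2, 7]
  pop 5: indeg[4]->0 | ready=[4] | order so far=[1, 0, 6, 3, 2, 7, 5]
  pop 4: no out-edges | ready=[] | order so far=[1, 0, 6, 3, 2, 7, 5, 4]
  Result: [1, 0, 6, 3, 2, 7, 5, 4]

Answer: [1, 0, 6, 3, 2, 7, 5, 4]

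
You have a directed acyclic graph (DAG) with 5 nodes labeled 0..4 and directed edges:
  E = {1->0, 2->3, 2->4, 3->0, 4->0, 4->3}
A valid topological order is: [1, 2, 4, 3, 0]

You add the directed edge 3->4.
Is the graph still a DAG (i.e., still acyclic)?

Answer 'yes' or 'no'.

Answer: no

Derivation:
Given toposort: [1, 2, 4, 3, 0]
Position of 3: index 3; position of 4: index 2
New edge 3->4: backward (u after v in old order)
Backward edge: old toposort is now invalid. Check if this creates a cycle.
Does 4 already reach 3? Reachable from 4: [0, 3, 4]. YES -> cycle!
Still a DAG? no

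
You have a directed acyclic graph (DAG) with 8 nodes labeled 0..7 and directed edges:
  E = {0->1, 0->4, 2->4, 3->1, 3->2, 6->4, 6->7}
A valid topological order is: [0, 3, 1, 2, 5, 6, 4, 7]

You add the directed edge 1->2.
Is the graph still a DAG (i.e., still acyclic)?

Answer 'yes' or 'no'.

Given toposort: [0, 3, 1, 2, 5, 6, 4, 7]
Position of 1: index 2; position of 2: index 3
New edge 1->2: forward
Forward edge: respects the existing order. Still a DAG, same toposort still valid.
Still a DAG? yes

Answer: yes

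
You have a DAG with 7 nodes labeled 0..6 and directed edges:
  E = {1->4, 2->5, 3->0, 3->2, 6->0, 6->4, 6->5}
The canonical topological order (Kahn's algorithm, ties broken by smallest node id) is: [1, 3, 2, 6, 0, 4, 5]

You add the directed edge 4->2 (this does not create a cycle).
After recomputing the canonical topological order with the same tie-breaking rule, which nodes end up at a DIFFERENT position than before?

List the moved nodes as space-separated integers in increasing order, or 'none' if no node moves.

Answer: 0 2 4 6

Derivation:
Old toposort: [1, 3, 2, 6, 0, 4, 5]
Added edge 4->2
Recompute Kahn (smallest-id tiebreak):
  initial in-degrees: [2, 0, 2, 0, 2, 2, 0]
  ready (indeg=0): [1, 3, 6]
  pop 1: indeg[4]->1 | ready=[3, 6] | order so far=[1]
  pop 3: indeg[0]->1; indeg[2]->1 | ready=[6] | order so far=[1, 3]
  pop 6: indeg[0]->0; indeg[4]->0; indeg[5]->1 | ready=[0, 4] | order so far=[1, 3, 6]
  pop 0: no out-edges | ready=[4] | order so far=[1, 3, 6, 0]
  pop 4: indeg[2]->0 | ready=[2] | order so far=[1, 3, 6, 0, 4]
  pop 2: indeg[5]->0 | ready=[5] | order so far=[1, 3, 6, 0, 4, 2]
  pop 5: no out-edges | ready=[] | order so far=[1, 3, 6, 0, 4, 2, 5]
New canonical toposort: [1, 3, 6, 0, 4, 2, 5]
Compare positions:
  Node 0: index 4 -> 3 (moved)
  Node 1: index 0 -> 0 (same)
  Node 2: index 2 -> 5 (moved)
  Node 3: index 1 -> 1 (same)
  Node 4: index 5 -> 4 (moved)
  Node 5: index 6 -> 6 (same)
  Node 6: index 3 -> 2 (moved)
Nodes that changed position: 0 2 4 6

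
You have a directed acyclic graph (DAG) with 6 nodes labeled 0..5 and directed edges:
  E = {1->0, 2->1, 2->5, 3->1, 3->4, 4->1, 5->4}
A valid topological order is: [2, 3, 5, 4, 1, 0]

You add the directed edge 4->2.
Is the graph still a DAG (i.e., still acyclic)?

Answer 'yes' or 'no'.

Given toposort: [2, 3, 5, 4, 1, 0]
Position of 4: index 3; position of 2: index 0
New edge 4->2: backward (u after v in old order)
Backward edge: old toposort is now invalid. Check if this creates a cycle.
Does 2 already reach 4? Reachable from 2: [0, 1, 2, 4, 5]. YES -> cycle!
Still a DAG? no

Answer: no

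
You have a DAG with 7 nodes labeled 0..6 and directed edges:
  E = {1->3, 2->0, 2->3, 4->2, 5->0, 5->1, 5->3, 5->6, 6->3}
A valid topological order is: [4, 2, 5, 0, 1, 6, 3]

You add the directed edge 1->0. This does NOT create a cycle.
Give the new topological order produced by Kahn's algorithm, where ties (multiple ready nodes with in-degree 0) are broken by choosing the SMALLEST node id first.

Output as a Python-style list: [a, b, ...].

Answer: [4, 2, 5, 1, 0, 6, 3]

Derivation:
Old toposort: [4, 2, 5, 0, 1, 6, 3]
Added edge: 1->0
Position of 1 (4) > position of 0 (3). Must reorder: 1 must now come before 0.
Run Kahn's algorithm (break ties by smallest node id):
  initial in-degrees: [3, 1, 1, 4, 0, 0, 1]
  ready (indeg=0): [4, 5]
  pop 4: indeg[2]->0 | ready=[2, 5] | order so far=[4]
  pop 2: indeg[0]->2; indeg[3]->3 | ready=[5] | order so far=[4, 2]
  pop 5: indeg[0]->1; indeg[1]->0; indeg[3]->2; indeg[6]->0 | ready=[1, 6] | order so far=[4, 2, 5]
  pop 1: indeg[0]->0; indeg[3]->1 | ready=[0, 6] | order so far=[4, 2, 5, 1]
  pop 0: no out-edges | ready=[6] | order so far=[4, 2, 5, 1, 0]
  pop 6: indeg[3]->0 | ready=[3] | order so far=[4, 2, 5, 1, 0, 6]
  pop 3: no out-edges | ready=[] | order so far=[4, 2, 5, 1, 0, 6, 3]
  Result: [4, 2, 5, 1, 0, 6, 3]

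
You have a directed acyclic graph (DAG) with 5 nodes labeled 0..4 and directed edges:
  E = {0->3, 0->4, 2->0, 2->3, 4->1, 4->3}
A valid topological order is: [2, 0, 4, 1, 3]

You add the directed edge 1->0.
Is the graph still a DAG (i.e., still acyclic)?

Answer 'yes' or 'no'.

Answer: no

Derivation:
Given toposort: [2, 0, 4, 1, 3]
Position of 1: index 3; position of 0: index 1
New edge 1->0: backward (u after v in old order)
Backward edge: old toposort is now invalid. Check if this creates a cycle.
Does 0 already reach 1? Reachable from 0: [0, 1, 3, 4]. YES -> cycle!
Still a DAG? no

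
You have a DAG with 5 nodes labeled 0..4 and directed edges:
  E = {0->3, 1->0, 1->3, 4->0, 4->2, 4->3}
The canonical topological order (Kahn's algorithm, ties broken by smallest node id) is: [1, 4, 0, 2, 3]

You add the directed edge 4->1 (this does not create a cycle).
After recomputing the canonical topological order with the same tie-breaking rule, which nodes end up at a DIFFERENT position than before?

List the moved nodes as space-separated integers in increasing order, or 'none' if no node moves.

Old toposort: [1, 4, 0, 2, 3]
Added edge 4->1
Recompute Kahn (smallest-id tiebreak):
  initial in-degrees: [2, 1, 1, 3, 0]
  ready (indeg=0): [4]
  pop 4: indeg[0]->1; indeg[1]->0; indeg[2]->0; indeg[3]->2 | ready=[1, 2] | order so far=[4]
  pop 1: indeg[0]->0; indeg[3]->1 | ready=[0, 2] | order so far=[4, 1]
  pop 0: indeg[3]->0 | ready=[2, 3] | order so far=[4, 1, 0]
  pop 2: no out-edges | ready=[3] | order so far=[4, 1, 0, 2]
  pop 3: no out-edges | ready=[] | order so far=[4, 1, 0, 2, 3]
New canonical toposort: [4, 1, 0, 2, 3]
Compare positions:
  Node 0: index 2 -> 2 (same)
  Node 1: index 0 -> 1 (moved)
  Node 2: index 3 -> 3 (same)
  Node 3: index 4 -> 4 (same)
  Node 4: index 1 -> 0 (moved)
Nodes that changed position: 1 4

Answer: 1 4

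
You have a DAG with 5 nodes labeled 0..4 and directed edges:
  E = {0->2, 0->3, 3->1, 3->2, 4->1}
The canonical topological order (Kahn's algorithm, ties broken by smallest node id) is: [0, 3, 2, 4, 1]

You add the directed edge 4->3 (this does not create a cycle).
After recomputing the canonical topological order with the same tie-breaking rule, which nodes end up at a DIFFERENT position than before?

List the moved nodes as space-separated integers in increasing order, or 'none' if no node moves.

Answer: 1 2 3 4

Derivation:
Old toposort: [0, 3, 2, 4, 1]
Added edge 4->3
Recompute Kahn (smallest-id tiebreak):
  initial in-degrees: [0, 2, 2, 2, 0]
  ready (indeg=0): [0, 4]
  pop 0: indeg[2]->1; indeg[3]->1 | ready=[4] | order so far=[0]
  pop 4: indeg[1]->1; indeg[3]->0 | ready=[3] | order so far=[0, 4]
  pop 3: indeg[1]->0; indeg[2]->0 | ready=[1, 2] | order so far=[0, 4, 3]
  pop 1: no out-edges | ready=[2] | order so far=[0, 4, 3, 1]
  pop 2: no out-edges | ready=[] | order so far=[0, 4, 3, 1, 2]
New canonical toposort: [0, 4, 3, 1, 2]
Compare positions:
  Node 0: index 0 -> 0 (same)
  Node 1: index 4 -> 3 (moved)
  Node 2: index 2 -> 4 (moved)
  Node 3: index 1 -> 2 (moved)
  Node 4: index 3 -> 1 (moved)
Nodes that changed position: 1 2 3 4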